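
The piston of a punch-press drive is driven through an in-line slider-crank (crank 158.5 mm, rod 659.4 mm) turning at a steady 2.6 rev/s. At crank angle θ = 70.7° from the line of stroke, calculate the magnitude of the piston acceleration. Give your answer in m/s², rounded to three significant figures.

ω = 2π·2.6 = 16.34 rad/s
x(θ) = r cosθ + √(L² − r² sin²θ); with ω constant, a = ω²·d²x/dθ².
d²x/dθ² = −r cosθ − r²(cos2θ)/√u − r⁴ sin²2θ/(4u^{3/2}),  u = L² − r² sin²θ = 0.41243 m².
Substituting r = 0.1585 m, L = 0.6594 m, θ = 70.7°: d²x/dθ² = -0.022046 m.
a = ω²·d²x/dθ² = (16.34)²·(-0.022046) = -5.8836 m/s²;  |a| = 5.8836 m/s².

5.88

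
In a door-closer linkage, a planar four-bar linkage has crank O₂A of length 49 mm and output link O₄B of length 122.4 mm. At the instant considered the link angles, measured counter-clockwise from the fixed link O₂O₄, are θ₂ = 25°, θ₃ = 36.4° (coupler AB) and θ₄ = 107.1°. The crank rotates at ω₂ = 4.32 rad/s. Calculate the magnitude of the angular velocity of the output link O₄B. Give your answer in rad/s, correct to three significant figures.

0.362

ω₂ = 4.32 rad/s
Differentiating the loop-closure r₂e^{iθ₂}+r₃e^{iθ₃}=r₁+r₄e^{iθ₄} gives r₂ω₂e^{iθ₂}+r₃ω₃e^{iθ₃}=r₄ω₄e^{iθ₄}.
Eliminating the other unknown: ω₄ = r₂ω₂ sin(θ₂−θ₃) / [r₄ sin(θ₄−θ₃)].
Numerator sine = -0.19766; denominator sine = +0.94380.
Result = 0.049·4.32·(-0.19766) / (0.1224·(+0.94380)) = -0.36219 rad/s; magnitude 0.36219 rad/s.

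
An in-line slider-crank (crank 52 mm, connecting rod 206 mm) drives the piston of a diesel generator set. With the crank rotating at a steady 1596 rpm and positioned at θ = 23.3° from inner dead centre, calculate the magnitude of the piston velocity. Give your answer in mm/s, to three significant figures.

ω = 2π·1596/60 = 167.1 rad/s
For an in-line slider-crank, x = r cosθ + √(L² − r² sin²θ), so v = −rω sinθ·[1 + r cosθ/√(L² − r² sin²θ)].
With r = 0.052 m, L = 0.206 m, θ = 23.3°: √(L² − r² sin²θ) = 0.20497 m.
v = −0.052·167.1·0.39555·[1 + 0.052·0.91845/0.20497] = -4.2386 m/s.
|v| = 4.2386 m/s = 4238.6 mm/s.

4240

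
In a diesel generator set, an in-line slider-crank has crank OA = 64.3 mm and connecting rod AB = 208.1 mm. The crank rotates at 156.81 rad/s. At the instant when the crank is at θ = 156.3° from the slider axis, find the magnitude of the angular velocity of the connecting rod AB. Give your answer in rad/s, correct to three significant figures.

44.7

ω = 156.8 rad/s
The rod makes angle φ with the slider axis where L sinφ = r sinθ; differentiating, L cosφ·φ̇ = r ω cosθ.
L cosφ = √(L² − r² sin²θ) = 0.20649 m.
|ω_rod| = r ω |cosθ| / √(L² − r² sin²θ) = 0.0643·156.8·0.91566/0.20649 = 44.712 rad/s.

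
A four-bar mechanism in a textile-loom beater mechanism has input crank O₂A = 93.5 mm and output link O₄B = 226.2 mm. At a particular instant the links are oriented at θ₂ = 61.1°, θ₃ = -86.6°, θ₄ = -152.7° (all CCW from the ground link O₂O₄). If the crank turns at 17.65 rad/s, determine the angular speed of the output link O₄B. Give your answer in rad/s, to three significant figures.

ω₂ = 17.65 rad/s
Differentiating the loop-closure r₂e^{iθ₂}+r₃e^{iθ₃}=r₁+r₄e^{iθ₄} gives r₂ω₂e^{iθ₂}+r₃ω₃e^{iθ₃}=r₄ω₄e^{iθ₄}.
Eliminating the other unknown: ω₄ = r₂ω₂ sin(θ₂−θ₃) / [r₄ sin(θ₄−θ₃)].
Numerator sine = +0.53435; denominator sine = -0.91425.
Result = 0.0935·17.65·(+0.53435) / (0.2262·(-0.91425)) = -4.2641 rad/s; magnitude 4.2641 rad/s.

4.26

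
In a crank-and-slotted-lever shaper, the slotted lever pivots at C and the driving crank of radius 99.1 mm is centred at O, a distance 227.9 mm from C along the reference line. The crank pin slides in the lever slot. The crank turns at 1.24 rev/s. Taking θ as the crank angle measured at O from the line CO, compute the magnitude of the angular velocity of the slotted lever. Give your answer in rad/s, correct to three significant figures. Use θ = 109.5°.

0.381

ω = 7.791 rad/s (from 1.24 rev/s).
Crank pin A relative to C: A = (d + r cosθ, r sinθ); lever angle φ = atan2(r sinθ, d + r cosθ).
Differentiating tanφ: φ̇ = rω(d cosθ + r)/(d² + r² + 2dr cosθ).
d² + r² + 2dr cosθ = |CA|² = 0.0466812 m²;  d cosθ + r = +0.023025 m.
|ω_lever| = |0.0991·7.791·+0.023025| / 0.0466812 = 0.38084 rad/s.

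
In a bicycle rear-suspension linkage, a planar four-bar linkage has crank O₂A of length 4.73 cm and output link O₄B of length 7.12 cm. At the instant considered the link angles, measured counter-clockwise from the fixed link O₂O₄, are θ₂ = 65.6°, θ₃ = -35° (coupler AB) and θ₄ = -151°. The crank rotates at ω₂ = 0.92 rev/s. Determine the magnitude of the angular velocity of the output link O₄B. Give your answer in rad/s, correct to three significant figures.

4.20

ω₂ = 5.781 rad/s (from 0.92 rev/s).
Differentiating the loop-closure r₂e^{iθ₂}+r₃e^{iθ₃}=r₁+r₄e^{iθ₄} gives r₂ω₂e^{iθ₂}+r₃ω₃e^{iθ₃}=r₄ω₄e^{iθ₄}.
Eliminating the other unknown: ω₄ = r₂ω₂ sin(θ₂−θ₃) / [r₄ sin(θ₄−θ₃)].
Numerator sine = +0.98294; denominator sine = -0.89879.
Result = 0.0473·5.781·(+0.98294) / (0.0712·(-0.89879)) = -4.1997 rad/s; magnitude 4.1997 rad/s.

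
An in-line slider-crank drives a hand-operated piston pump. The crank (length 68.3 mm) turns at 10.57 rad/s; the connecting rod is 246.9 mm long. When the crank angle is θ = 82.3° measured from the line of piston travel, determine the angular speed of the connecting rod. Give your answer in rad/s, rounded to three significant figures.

ω = 10.57 rad/s
The rod makes angle φ with the slider axis where L sinφ = r sinθ; differentiating, L cosφ·φ̇ = r ω cosθ.
L cosφ = √(L² − r² sin²θ) = 0.23744 m.
|ω_rod| = r ω |cosθ| / √(L² − r² sin²θ) = 0.0683·10.57·0.13399/0.23744 = 0.40738 rad/s.

0.407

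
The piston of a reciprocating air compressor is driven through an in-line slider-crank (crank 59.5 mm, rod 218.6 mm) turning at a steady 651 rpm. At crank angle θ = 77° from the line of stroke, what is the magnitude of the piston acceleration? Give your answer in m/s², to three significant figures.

ω = 2π·651/60 = 68.17 rad/s
x(θ) = r cosθ + √(L² − r² sin²θ); with ω constant, a = ω²·d²x/dθ².
d²x/dθ² = −r cosθ − r²(cos2θ)/√u − r⁴ sin²2θ/(4u^{3/2}),  u = L² − r² sin²θ = 0.0444249 m².
Substituting r = 0.0595 m, L = 0.2186 m, θ = 77°: d²x/dθ² = +0.0016478 m.
a = ω²·d²x/dθ² = (68.17)²·(+0.0016478) = +7.658 m/s²;  |a| = 7.658 m/s².

7.66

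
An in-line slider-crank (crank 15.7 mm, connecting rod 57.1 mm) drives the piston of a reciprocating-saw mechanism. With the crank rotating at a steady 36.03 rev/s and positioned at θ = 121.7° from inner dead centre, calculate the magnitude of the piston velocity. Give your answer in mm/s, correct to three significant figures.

ω = 2π·36 = 226.4 rad/s
For an in-line slider-crank, x = r cosθ + √(L² − r² sin²θ), so v = −rω sinθ·[1 + r cosθ/√(L² − r² sin²θ)].
With r = 0.0157 m, L = 0.0571 m, θ = 121.7°: √(L² − r² sin²θ) = 0.055516 m.
v = −0.0157·226.4·0.85081·[1 + 0.0157·-0.52547/0.055516] = -2.5746 m/s.
|v| = 2.5746 m/s = 2574.6 mm/s.

2570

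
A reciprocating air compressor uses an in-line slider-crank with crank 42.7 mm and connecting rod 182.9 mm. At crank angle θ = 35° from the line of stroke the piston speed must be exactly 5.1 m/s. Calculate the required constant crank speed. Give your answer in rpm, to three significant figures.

For an in-line slider-crank, |v_piston| = rω|sinθ|·[1 + r cosθ/√(L² − r² sin²θ)].
With r = 0.0427 m, L = 0.1829 m, θ = 35°: the bracketed kinematic factor |dx/dθ| = 0.029218 m.
ω = v/|dx/dθ| = 5.1/0.029218 = 174.55 rad/s.
N = 60ω/(2π) = 1666.8 rpm.

1670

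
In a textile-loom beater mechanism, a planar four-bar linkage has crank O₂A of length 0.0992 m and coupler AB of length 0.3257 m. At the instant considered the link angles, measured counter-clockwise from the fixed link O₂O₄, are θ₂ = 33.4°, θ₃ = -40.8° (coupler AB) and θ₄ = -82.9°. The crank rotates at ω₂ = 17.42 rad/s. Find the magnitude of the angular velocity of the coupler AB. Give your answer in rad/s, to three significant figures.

7.09

ω₂ = 17.42 rad/s
Differentiating the loop-closure r₂e^{iθ₂}+r₃e^{iθ₃}=r₁+r₄e^{iθ₄} gives r₂ω₂e^{iθ₂}+r₃ω₃e^{iθ₃}=r₄ω₄e^{iθ₄}.
Eliminating the other unknown: ω₃ = r₂ω₂ sin(θ₄−θ₂) / [r₃ sin(θ₃−θ₄)].
Numerator sine = -0.89649; denominator sine = +0.67043.
Result = 0.0992·17.42·(-0.89649) / (0.3257·(+0.67043)) = -7.0947 rad/s; magnitude 7.0947 rad/s.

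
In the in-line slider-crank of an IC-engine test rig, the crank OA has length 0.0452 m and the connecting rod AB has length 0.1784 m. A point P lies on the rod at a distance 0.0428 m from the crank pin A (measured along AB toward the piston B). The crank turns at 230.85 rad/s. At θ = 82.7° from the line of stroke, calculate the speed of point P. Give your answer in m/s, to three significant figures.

ω = 230.8 rad/s.  Crank-pin speed |V_A| = rω = 10.434 m/s, perpendicular to OA.
Rod angle: sinφ = −(r/L) sinθ ⇒ φ = -14.555°; ω_rod = −rω cosθ/√(L²−r²sin²θ) = -7.6783 rad/s.
V_P = V_A + ω_rod × AP, with AP = 0.0428 m along the rod.
Components: V_Px = −rω sinθ − a·ω_rod·sinφ = -10.432 m/s;  V_Py = rω cosθ + a·ω_rod·cosφ = +1.0078 m/s.
|V_P| = √(V_Px² + V_Py²) = 10.481 m/s.

10.5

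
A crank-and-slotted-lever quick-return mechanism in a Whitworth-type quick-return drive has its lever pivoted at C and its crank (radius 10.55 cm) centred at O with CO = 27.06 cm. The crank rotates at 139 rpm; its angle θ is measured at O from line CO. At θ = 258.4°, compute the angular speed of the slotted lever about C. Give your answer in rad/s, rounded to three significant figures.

1.08

ω = 14.56 rad/s (from 139 rpm).
Crank pin A relative to C: A = (d + r cosθ, r sinθ); lever angle φ = atan2(r sinθ, d + r cosθ).
Differentiating tanφ: φ̇ = rω(d cosθ + r)/(d² + r² + 2dr cosθ).
d² + r² + 2dr cosθ = |CA|² = 0.0728737 m²;  d cosθ + r = +0.051088 m.
|ω_lever| = |0.1055·14.56·+0.051088| / 0.0728737 = 1.0766 rad/s.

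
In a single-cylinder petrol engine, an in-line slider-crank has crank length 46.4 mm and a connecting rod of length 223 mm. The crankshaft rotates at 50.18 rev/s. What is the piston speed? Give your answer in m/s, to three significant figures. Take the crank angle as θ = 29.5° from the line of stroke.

ω = 2π·50.2 = 315.3 rad/s
For an in-line slider-crank, x = r cosθ + √(L² − r² sin²θ), so v = −rω sinθ·[1 + r cosθ/√(L² − r² sin²θ)].
With r = 0.0464 m, L = 0.223 m, θ = 29.5°: √(L² − r² sin²θ) = 0.22183 m.
v = −0.0464·315.3·0.49242·[1 + 0.0464·0.87036/0.22183] = -8.5154 m/s.
|v| = 8.5154 m/s.

8.52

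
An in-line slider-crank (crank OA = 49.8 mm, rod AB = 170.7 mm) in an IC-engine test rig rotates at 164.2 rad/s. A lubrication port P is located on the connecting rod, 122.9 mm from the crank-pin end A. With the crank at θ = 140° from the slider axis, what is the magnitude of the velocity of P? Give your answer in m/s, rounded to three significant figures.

4.73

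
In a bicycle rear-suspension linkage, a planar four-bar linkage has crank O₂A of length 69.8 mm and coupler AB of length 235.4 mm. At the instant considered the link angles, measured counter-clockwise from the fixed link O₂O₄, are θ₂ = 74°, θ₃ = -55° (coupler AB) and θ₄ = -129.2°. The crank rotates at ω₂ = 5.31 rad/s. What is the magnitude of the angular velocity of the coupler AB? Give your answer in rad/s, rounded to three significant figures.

0.645

ω₂ = 5.31 rad/s
Differentiating the loop-closure r₂e^{iθ₂}+r₃e^{iθ₃}=r₁+r₄e^{iθ₄} gives r₂ω₂e^{iθ₂}+r₃ω₃e^{iθ₃}=r₄ω₄e^{iθ₄}.
Eliminating the other unknown: ω₃ = r₂ω₂ sin(θ₄−θ₂) / [r₃ sin(θ₃−θ₄)].
Numerator sine = +0.39394; denominator sine = +0.96222.
Result = 0.0698·5.31·(+0.39394) / (0.2354·(+0.96222)) = +0.64462 rad/s; magnitude 0.64462 rad/s.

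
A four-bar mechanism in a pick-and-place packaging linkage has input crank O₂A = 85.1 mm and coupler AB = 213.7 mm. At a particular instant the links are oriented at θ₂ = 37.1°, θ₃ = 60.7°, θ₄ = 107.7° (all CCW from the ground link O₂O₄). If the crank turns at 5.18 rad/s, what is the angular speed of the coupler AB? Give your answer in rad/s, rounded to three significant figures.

2.66

ω₂ = 5.18 rad/s
Differentiating the loop-closure r₂e^{iθ₂}+r₃e^{iθ₃}=r₁+r₄e^{iθ₄} gives r₂ω₂e^{iθ₂}+r₃ω₃e^{iθ₃}=r₄ω₄e^{iθ₄}.
Eliminating the other unknown: ω₃ = r₂ω₂ sin(θ₄−θ₂) / [r₃ sin(θ₃−θ₄)].
Numerator sine = +0.94322; denominator sine = -0.73135.
Result = 0.0851·5.18·(+0.94322) / (0.2137·(-0.73135)) = -2.6604 rad/s; magnitude 2.6604 rad/s.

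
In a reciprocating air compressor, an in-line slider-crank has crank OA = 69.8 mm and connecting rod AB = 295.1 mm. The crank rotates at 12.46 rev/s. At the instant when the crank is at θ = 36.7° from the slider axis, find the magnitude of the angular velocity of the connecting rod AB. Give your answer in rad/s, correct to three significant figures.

ω = 78.29 rad/s (converted from 12.46 rev/s).
The rod makes angle φ with the slider axis where L sinφ = r sinθ; differentiating, L cosφ·φ̇ = r ω cosθ.
L cosφ = √(L² − r² sin²θ) = 0.29214 m.
|ω_rod| = r ω |cosθ| / √(L² − r² sin²θ) = 0.0698·78.29·0.80178/0.29214 = 14.998 rad/s.

15.0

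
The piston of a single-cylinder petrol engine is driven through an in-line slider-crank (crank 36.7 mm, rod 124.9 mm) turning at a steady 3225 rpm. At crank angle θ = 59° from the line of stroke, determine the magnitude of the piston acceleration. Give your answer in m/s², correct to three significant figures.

ω = 2π·3225/60 = 337.7 rad/s
x(θ) = r cosθ + √(L² − r² sin²θ); with ω constant, a = ω²·d²x/dθ².
d²x/dθ² = −r cosθ − r²(cos2θ)/√u − r⁴ sin²2θ/(4u^{3/2}),  u = L² − r² sin²θ = 0.0146104 m².
Substituting r = 0.0367 m, L = 0.1249 m, θ = 59°: d²x/dθ² = -0.013871 m.
a = ω²·d²x/dθ² = (337.7)²·(-0.013871) = -1582 m/s²;  |a| = 1582 m/s².

1580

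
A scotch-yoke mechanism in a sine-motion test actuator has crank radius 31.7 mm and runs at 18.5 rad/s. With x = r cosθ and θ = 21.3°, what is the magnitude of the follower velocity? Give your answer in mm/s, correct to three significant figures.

213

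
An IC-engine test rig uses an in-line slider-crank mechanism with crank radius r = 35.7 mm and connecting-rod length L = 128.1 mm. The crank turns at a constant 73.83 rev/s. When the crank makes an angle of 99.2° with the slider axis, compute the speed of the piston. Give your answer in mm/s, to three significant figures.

ω = 2π·73.8 = 463.9 rad/s
For an in-line slider-crank, x = r cosθ + √(L² − r² sin²θ), so v = −rω sinθ·[1 + r cosθ/√(L² − r² sin²θ)].
With r = 0.0357 m, L = 0.1281 m, θ = 99.2°: √(L² − r² sin²θ) = 0.12316 m.
v = −0.0357·463.9·0.98714·[1 + 0.0357·-0.15988/0.12316] = -15.59 m/s.
|v| = 15.59 m/s = 15590 mm/s.

15600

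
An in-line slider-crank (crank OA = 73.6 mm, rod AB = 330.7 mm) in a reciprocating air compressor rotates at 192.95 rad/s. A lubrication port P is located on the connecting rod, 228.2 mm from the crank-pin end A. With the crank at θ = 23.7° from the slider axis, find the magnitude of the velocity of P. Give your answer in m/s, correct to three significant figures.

ω = 192.9 rad/s.  Crank-pin speed |V_A| = rω = 14.201 m/s, perpendicular to OA.
Rod angle: sinφ = −(r/L) sinθ ⇒ φ = -5.132°; ω_rod = −rω cosθ/√(L²−r²sin²θ) = -39.479 rad/s.
V_P = V_A + ω_rod × AP, with AP = 0.2282 m along the rod.
Components: V_Px = −rω sinθ − a·ω_rod·sinφ = -6.514 m/s;  V_Py = rω cosθ + a·ω_rod·cosφ = +4.0304 m/s.
|V_P| = √(V_Px² + V_Py²) = 7.6601 m/s.

7.66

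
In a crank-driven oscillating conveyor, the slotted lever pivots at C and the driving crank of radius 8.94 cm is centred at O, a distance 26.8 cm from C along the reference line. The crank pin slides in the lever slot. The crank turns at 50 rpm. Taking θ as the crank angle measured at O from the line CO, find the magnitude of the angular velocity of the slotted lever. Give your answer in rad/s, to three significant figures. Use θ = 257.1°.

ω = 5.236 rad/s (from 50 rpm).
Crank pin A relative to C: A = (d + r cosθ, r sinθ); lever angle φ = atan2(r sinθ, d + r cosθ).
Differentiating tanφ: φ̇ = rω(d cosθ + r)/(d² + r² + 2dr cosθ).
d² + r² + 2dr cosθ = |CA|² = 0.0691186 m²;  d cosθ + r = +0.029569 m.
|ω_lever| = |0.0894·5.236·+0.029569| / 0.0691186 = 0.20025 rad/s.

0.200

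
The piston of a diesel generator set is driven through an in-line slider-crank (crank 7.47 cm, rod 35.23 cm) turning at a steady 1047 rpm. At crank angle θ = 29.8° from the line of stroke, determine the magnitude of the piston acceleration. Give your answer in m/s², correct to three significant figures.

ω = 2π·1047/60 = 109.6 rad/s
x(θ) = r cosθ + √(L² − r² sin²θ); with ω constant, a = ω²·d²x/dθ².
d²x/dθ² = −r cosθ − r²(cos2θ)/√u − r⁴ sin²2θ/(4u^{3/2}),  u = L² − r² sin²θ = 0.122737 m².
Substituting r = 0.0747 m, L = 0.3523 m, θ = 29.8°: d²x/dθ² = -0.073017 m.
a = ω²·d²x/dθ² = (109.6)²·(-0.073017) = -877.75 m/s²;  |a| = 877.75 m/s².

878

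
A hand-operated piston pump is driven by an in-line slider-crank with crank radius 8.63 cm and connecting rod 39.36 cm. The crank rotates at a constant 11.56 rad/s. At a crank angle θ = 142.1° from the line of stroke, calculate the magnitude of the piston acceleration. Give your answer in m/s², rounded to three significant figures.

ω = 11.56 rad/s
x(θ) = r cosθ + √(L² − r² sin²θ); with ω constant, a = ω²·d²x/dθ².
d²x/dθ² = −r cosθ − r²(cos2θ)/√u − r⁴ sin²2θ/(4u^{3/2}),  u = L² − r² sin²θ = 0.152111 m².
Substituting r = 0.0863 m, L = 0.3936 m, θ = 142.1°: d²x/dθ² = +0.063194 m.
a = ω²·d²x/dθ² = (11.56)²·(+0.063194) = +8.4448 m/s²;  |a| = 8.4448 m/s².

8.44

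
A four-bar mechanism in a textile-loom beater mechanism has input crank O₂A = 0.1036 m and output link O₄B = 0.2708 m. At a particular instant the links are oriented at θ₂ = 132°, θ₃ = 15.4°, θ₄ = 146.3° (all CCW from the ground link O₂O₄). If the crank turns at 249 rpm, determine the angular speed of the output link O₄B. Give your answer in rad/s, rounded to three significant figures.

11.8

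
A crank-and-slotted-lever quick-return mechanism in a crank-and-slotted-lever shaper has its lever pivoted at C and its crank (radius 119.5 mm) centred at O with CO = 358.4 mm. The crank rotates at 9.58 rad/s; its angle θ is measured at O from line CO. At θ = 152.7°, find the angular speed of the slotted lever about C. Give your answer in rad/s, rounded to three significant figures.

ω = 9.58 rad/s
Crank pin A relative to C: A = (d + r cosθ, r sinθ); lever angle φ = atan2(r sinθ, d + r cosθ).
Differentiating tanφ: φ̇ = rω(d cosθ + r)/(d² + r² + 2dr cosθ).
d² + r² + 2dr cosθ = |CA|² = 0.066614 m²;  d cosθ + r = -0.19898 m.
|ω_lever| = |0.1195·9.58·-0.19898| / 0.066614 = 3.4196 rad/s.

3.42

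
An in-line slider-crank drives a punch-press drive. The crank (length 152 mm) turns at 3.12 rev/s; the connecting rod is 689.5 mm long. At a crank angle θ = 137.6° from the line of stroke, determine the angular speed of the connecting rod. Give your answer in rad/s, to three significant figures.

3.23

ω = 19.6 rad/s (converted from 3.12 rev/s).
The rod makes angle φ with the slider axis where L sinφ = r sinθ; differentiating, L cosφ·φ̇ = r ω cosθ.
L cosφ = √(L² − r² sin²θ) = 0.68184 m.
|ω_rod| = r ω |cosθ| / √(L² − r² sin²θ) = 0.152·19.6·0.73846/0.68184 = 3.2272 rad/s.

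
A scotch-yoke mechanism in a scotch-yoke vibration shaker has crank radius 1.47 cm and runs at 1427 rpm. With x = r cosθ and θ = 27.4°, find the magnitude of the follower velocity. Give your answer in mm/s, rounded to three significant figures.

ω = 149.4 rad/s (from 1427 rpm).
x = r cosθ ⇒ ẋ = −rω sinθ.
|v| = rω|sinθ| = 0.0147·149.4·|sin 27.4°| = 1.0109 m/s = 1010.9 mm/s.

1010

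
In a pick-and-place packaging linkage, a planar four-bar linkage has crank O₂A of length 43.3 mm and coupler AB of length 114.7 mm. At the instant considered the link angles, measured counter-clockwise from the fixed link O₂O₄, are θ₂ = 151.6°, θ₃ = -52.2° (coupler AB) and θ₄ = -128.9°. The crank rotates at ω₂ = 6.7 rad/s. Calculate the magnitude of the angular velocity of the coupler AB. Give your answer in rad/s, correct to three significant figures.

2.56

ω₂ = 6.7 rad/s
Differentiating the loop-closure r₂e^{iθ₂}+r₃e^{iθ₃}=r₁+r₄e^{iθ₄} gives r₂ω₂e^{iθ₂}+r₃ω₃e^{iθ₃}=r₄ω₄e^{iθ₄}.
Eliminating the other unknown: ω₃ = r₂ω₂ sin(θ₄−θ₂) / [r₃ sin(θ₃−θ₄)].
Numerator sine = +0.98325; denominator sine = +0.97318.
Result = 0.0433·6.7·(+0.98325) / (0.1147·(+0.97318)) = +2.5555 rad/s; magnitude 2.5555 rad/s.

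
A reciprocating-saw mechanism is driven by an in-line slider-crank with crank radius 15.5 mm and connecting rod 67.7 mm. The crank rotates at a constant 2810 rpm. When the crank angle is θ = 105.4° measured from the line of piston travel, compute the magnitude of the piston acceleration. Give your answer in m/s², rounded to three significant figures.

626

ω = 2π·2810/60 = 294.3 rad/s
x(θ) = r cosθ + √(L² − r² sin²θ); with ω constant, a = ω²·d²x/dθ².
d²x/dθ² = −r cosθ − r²(cos2θ)/√u − r⁴ sin²2θ/(4u^{3/2}),  u = L² − r² sin²θ = 0.00435998 m².
Substituting r = 0.0155 m, L = 0.0677 m, θ = 105.4°: d²x/dθ² = +0.0072283 m.
a = ω²·d²x/dθ² = (294.3)²·(+0.0072283) = +625.9 m/s²;  |a| = 625.9 m/s².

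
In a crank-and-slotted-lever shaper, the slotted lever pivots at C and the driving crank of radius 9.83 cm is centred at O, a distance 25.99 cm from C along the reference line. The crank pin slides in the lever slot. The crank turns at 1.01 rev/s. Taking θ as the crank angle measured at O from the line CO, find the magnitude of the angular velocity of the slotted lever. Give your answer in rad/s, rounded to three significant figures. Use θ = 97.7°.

0.563

ω = 6.346 rad/s (from 1.01 rev/s).
Crank pin A relative to C: A = (d + r cosθ, r sinθ); lever angle φ = atan2(r sinθ, d + r cosθ).
Differentiating tanφ: φ̇ = rω(d cosθ + r)/(d² + r² + 2dr cosθ).
d² + r² + 2dr cosθ = |CA|² = 0.0703647 m²;  d cosθ + r = +0.063477 m.
|ω_lever| = |0.0983·6.346·+0.063477| / 0.0703647 = 0.56275 rad/s.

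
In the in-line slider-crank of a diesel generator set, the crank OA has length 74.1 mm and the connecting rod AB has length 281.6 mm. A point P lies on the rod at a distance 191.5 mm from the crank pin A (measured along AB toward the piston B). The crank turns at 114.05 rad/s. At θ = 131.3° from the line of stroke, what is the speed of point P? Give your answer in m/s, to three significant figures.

5.86

ω = 114 rad/s.  Crank-pin speed |V_A| = rω = 8.4511 m/s, perpendicular to OA.
Rod angle: sinφ = −(r/L) sinθ ⇒ φ = -11.402°; ω_rod = −rω cosθ/√(L²−r²sin²θ) = +20.206 rad/s.
V_P = V_A + ω_rod × AP, with AP = 0.1915 m along the rod.
Components: V_Px = −rω sinθ − a·ω_rod·sinφ = -5.5841 m/s;  V_Py = rω cosθ + a·ω_rod·cosφ = -1.7846 m/s.
|V_P| = √(V_Px² + V_Py²) = 5.8623 m/s.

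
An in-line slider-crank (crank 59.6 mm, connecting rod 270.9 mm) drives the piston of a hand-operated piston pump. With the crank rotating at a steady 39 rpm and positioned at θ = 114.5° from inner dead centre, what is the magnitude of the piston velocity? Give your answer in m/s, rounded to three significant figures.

0.201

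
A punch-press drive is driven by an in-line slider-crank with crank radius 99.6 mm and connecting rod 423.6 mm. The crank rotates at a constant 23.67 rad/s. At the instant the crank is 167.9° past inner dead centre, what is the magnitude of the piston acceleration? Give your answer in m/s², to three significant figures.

42.6

ω = 23.67 rad/s
x(θ) = r cosθ + √(L² − r² sin²θ); with ω constant, a = ω²·d²x/dθ².
d²x/dθ² = −r cosθ − r²(cos2θ)/√u − r⁴ sin²2θ/(4u^{3/2}),  u = L² − r² sin²θ = 0.179001 m².
Substituting r = 0.0996 m, L = 0.4236 m, θ = 167.9°: d²x/dθ² = +0.075946 m.
a = ω²·d²x/dθ² = (23.67)²·(+0.075946) = +42.55 m/s²;  |a| = 42.55 m/s².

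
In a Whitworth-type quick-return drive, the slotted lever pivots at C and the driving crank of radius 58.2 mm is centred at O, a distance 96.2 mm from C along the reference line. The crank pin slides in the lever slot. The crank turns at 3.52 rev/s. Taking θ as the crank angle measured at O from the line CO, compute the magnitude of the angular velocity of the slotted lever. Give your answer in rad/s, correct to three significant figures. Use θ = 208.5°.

12.1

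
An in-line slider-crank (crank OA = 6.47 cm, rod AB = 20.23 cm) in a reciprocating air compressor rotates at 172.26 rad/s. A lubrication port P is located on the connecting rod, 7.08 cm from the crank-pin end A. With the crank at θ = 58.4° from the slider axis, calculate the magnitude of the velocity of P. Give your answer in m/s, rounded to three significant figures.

ω = 172.3 rad/s.  Crank-pin speed |V_A| = rω = 11.145 m/s, perpendicular to OA.
Rod angle: sinφ = −(r/L) sinθ ⇒ φ = -15.807°; ω_rod = −rω cosθ/√(L²−r²sin²θ) = -30.002 rad/s.
V_P = V_A + ω_rod × AP, with AP = 0.0708 m along the rod.
Components: V_Px = −rω sinθ − a·ω_rod·sinφ = -10.071 m/s;  V_Py = rω cosθ + a·ω_rod·cosφ = +3.7961 m/s.
|V_P| = √(V_Px² + V_Py²) = 10.763 m/s.

10.8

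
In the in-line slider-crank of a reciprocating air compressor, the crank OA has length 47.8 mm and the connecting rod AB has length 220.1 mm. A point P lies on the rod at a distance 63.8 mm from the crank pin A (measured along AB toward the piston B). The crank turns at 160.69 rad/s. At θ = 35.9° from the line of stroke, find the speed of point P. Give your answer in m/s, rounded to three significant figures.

6.48

ω = 160.7 rad/s.  Crank-pin speed |V_A| = rω = 7.681 m/s, perpendicular to OA.
Rod angle: sinφ = −(r/L) sinθ ⇒ φ = -7.316°; ω_rod = −rω cosθ/√(L²−r²sin²θ) = -28.501 rad/s.
V_P = V_A + ω_rod × AP, with AP = 0.0638 m along the rod.
Components: V_Px = −rω sinθ − a·ω_rod·sinφ = -4.7355 m/s;  V_Py = rω cosθ + a·ω_rod·cosφ = +4.4184 m/s.
|V_P| = √(V_Px² + V_Py²) = 6.4766 m/s.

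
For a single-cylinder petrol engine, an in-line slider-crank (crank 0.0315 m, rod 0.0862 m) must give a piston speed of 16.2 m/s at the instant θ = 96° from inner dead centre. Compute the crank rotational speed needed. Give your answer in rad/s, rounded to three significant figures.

539

For an in-line slider-crank, |v_piston| = rω|sinθ|·[1 + r cosθ/√(L² − r² sin²θ)].
With r = 0.0315 m, L = 0.0862 m, θ = 96°: the bracketed kinematic factor |dx/dθ| = 0.030043 m.
ω = v/|dx/dθ| = 16.2/0.030043 = 539.23 rad/s.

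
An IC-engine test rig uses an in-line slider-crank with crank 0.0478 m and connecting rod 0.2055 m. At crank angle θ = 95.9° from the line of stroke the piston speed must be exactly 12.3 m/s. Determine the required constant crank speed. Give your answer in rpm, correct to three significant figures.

2530

For an in-line slider-crank, |v_piston| = rω|sinθ|·[1 + r cosθ/√(L² − r² sin²θ)].
With r = 0.0478 m, L = 0.2055 m, θ = 95.9°: the bracketed kinematic factor |dx/dθ| = 0.046378 m.
ω = v/|dx/dθ| = 12.3/0.046378 = 265.21 rad/s.
N = 60ω/(2π) = 2532.6 rpm.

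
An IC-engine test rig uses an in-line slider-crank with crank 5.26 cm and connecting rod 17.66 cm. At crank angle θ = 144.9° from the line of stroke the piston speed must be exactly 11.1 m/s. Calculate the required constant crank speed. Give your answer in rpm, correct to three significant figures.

4660

For an in-line slider-crank, |v_piston| = rω|sinθ|·[1 + r cosθ/√(L² − r² sin²θ)].
With r = 0.0526 m, L = 0.1766 m, θ = 144.9°: the bracketed kinematic factor |dx/dθ| = 0.022764 m.
ω = v/|dx/dθ| = 11.1/0.022764 = 487.6 rad/s.
N = 60ω/(2π) = 4656.3 rpm.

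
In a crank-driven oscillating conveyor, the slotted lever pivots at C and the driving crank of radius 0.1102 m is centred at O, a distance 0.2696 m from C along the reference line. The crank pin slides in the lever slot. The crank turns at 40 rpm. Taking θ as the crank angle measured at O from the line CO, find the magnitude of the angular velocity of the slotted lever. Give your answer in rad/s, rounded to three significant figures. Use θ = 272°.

0.635

ω = 4.189 rad/s (from 40 rpm).
Crank pin A relative to C: A = (d + r cosθ, r sinθ); lever angle φ = atan2(r sinθ, d + r cosθ).
Differentiating tanφ: φ̇ = rω(d cosθ + r)/(d² + r² + 2dr cosθ).
d² + r² + 2dr cosθ = |CA|² = 0.0869019 m²;  d cosθ + r = +0.11961 m.
|ω_lever| = |0.1102·4.189·+0.11961| / 0.0869019 = 0.63534 rad/s.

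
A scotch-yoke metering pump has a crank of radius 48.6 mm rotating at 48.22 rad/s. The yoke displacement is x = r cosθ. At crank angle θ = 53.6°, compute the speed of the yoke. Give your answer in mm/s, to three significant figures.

1890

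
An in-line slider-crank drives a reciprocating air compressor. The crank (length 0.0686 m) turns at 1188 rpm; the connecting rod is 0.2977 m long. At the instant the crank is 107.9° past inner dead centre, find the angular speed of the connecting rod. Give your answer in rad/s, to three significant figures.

9.03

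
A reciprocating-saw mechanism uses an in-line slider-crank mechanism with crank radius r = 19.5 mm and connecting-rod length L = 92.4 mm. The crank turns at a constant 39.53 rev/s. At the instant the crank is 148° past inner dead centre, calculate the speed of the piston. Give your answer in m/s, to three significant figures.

2.10

ω = 2π·39.5 = 248.4 rad/s
For an in-line slider-crank, x = r cosθ + √(L² − r² sin²θ), so v = −rω sinθ·[1 + r cosθ/√(L² − r² sin²θ)].
With r = 0.0195 m, L = 0.0924 m, θ = 148°: √(L² − r² sin²θ) = 0.09182 m.
v = −0.0195·248.4·0.52992·[1 + 0.0195·-0.84805/0.09182] = -2.1043 m/s.
|v| = 2.1043 m/s.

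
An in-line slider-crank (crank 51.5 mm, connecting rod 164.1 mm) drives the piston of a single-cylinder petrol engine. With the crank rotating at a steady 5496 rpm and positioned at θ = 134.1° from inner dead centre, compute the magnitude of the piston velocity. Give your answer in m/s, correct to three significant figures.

ω = 2π·5496/60 = 575.5 rad/s
For an in-line slider-crank, x = r cosθ + √(L² − r² sin²θ), so v = −rω sinθ·[1 + r cosθ/√(L² − r² sin²θ)].
With r = 0.0515 m, L = 0.1641 m, θ = 134.1°: √(L² − r² sin²θ) = 0.15988 m.
v = −0.0515·575.5·0.71813·[1 + 0.0515·-0.69591/0.15988] = -16.514 m/s.
|v| = 16.514 m/s.

16.5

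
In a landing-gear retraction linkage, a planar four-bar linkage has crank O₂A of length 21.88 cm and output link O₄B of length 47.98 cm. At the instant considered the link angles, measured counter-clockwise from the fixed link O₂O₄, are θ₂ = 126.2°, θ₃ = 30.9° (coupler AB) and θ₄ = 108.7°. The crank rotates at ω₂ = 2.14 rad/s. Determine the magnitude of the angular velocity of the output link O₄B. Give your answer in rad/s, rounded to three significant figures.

ω₂ = 2.14 rad/s
Differentiating the loop-closure r₂e^{iθ₂}+r₃e^{iθ₃}=r₁+r₄e^{iθ₄} gives r₂ω₂e^{iθ₂}+r₃ω₃e^{iθ₃}=r₄ω₄e^{iθ₄}.
Eliminating the other unknown: ω₄ = r₂ω₂ sin(θ₂−θ₃) / [r₄ sin(θ₄−θ₃)].
Numerator sine = +0.99572; denominator sine = +0.97742.
Result = 0.2188·2.14·(+0.99572) / (0.4798·(+0.97742)) = +0.99417 rad/s; magnitude 0.99417 rad/s.

0.994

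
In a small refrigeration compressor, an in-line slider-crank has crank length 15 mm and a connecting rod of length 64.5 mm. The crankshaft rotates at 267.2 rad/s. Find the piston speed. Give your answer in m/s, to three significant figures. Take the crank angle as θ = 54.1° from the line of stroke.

ω = 267.2 rad/s
For an in-line slider-crank, x = r cosθ + √(L² − r² sin²θ), so v = −rω sinθ·[1 + r cosθ/√(L² − r² sin²θ)].
With r = 0.015 m, L = 0.0645 m, θ = 54.1°: √(L² − r² sin²θ) = 0.063345 m.
v = −0.015·267.2·0.81004·[1 + 0.015·0.58637/0.063345] = -3.6974 m/s.
|v| = 3.6974 m/s.

3.70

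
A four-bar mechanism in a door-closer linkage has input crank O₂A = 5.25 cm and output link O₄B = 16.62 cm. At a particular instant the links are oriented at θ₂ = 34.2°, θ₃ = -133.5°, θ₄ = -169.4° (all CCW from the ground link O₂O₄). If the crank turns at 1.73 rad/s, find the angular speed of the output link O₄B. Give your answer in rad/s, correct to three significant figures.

ω₂ = 1.73 rad/s
Differentiating the loop-closure r₂e^{iθ₂}+r₃e^{iθ₃}=r₁+r₄e^{iθ₄} gives r₂ω₂e^{iθ₂}+r₃ω₃e^{iθ₃}=r₄ω₄e^{iθ₄}.
Eliminating the other unknown: ω₄ = r₂ω₂ sin(θ₂−θ₃) / [r₄ sin(θ₄−θ₃)].
Numerator sine = +0.21303; denominator sine = -0.58637.
Result = 0.0525·1.73·(+0.21303) / (0.1662·(-0.58637)) = -0.19854 rad/s; magnitude 0.19854 rad/s.

0.199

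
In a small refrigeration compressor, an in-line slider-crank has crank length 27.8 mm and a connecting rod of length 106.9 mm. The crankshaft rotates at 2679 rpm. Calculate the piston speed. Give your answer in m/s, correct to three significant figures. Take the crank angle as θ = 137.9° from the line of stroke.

ω = 2π·2679/60 = 280.5 rad/s
For an in-line slider-crank, x = r cosθ + √(L² − r² sin²θ), so v = −rω sinθ·[1 + r cosθ/√(L² − r² sin²θ)].
With r = 0.0278 m, L = 0.1069 m, θ = 137.9°: √(L² − r² sin²θ) = 0.10526 m.
v = −0.0278·280.5·0.67043·[1 + 0.0278·-0.74198/0.10526] = -4.2041 m/s.
|v| = 4.2041 m/s.

4.20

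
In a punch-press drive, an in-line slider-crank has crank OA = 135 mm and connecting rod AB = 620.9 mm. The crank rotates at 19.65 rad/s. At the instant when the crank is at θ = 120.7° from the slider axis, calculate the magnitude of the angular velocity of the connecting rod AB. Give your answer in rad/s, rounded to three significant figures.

2.22

ω = 19.65 rad/s
The rod makes angle φ with the slider axis where L sinφ = r sinθ; differentiating, L cosφ·φ̇ = r ω cosθ.
L cosφ = √(L² − r² sin²θ) = 0.60995 m.
|ω_rod| = r ω |cosθ| / √(L² − r² sin²θ) = 0.135·19.65·0.51054/0.60995 = 2.2204 rad/s.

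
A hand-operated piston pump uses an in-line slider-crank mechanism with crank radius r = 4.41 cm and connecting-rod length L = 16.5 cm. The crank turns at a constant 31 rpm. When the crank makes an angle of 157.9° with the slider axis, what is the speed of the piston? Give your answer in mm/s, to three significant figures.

40.5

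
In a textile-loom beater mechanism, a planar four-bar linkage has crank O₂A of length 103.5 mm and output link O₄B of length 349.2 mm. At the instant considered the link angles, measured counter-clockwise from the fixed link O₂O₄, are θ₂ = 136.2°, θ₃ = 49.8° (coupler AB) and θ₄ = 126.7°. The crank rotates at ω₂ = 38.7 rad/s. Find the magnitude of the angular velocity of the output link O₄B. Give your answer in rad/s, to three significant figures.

ω₂ = 38.7 rad/s
Differentiating the loop-closure r₂e^{iθ₂}+r₃e^{iθ₃}=r₁+r₄e^{iθ₄} gives r₂ω₂e^{iθ₂}+r₃ω₃e^{iθ₃}=r₄ω₄e^{iθ₄}.
Eliminating the other unknown: ω₄ = r₂ω₂ sin(θ₂−θ₃) / [r₄ sin(θ₄−θ₃)].
Numerator sine = +0.99803; denominator sine = +0.97398.
Result = 0.1035·38.7·(+0.99803) / (0.3492·(+0.97398)) = +11.754 rad/s; magnitude 11.754 rad/s.

11.8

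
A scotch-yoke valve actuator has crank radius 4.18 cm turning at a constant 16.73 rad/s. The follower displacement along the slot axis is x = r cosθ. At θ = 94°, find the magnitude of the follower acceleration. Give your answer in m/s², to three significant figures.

0.816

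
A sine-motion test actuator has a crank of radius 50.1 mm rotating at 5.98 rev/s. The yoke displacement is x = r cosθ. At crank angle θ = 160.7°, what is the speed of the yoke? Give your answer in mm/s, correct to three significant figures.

ω = 37.57 rad/s (from 5.98 rev/s).
x = r cosθ ⇒ ẋ = −rω sinθ.
|v| = rω|sinθ| = 0.0501·37.57·|sin 160.7°| = 0.62217 m/s = 622.17 mm/s.

622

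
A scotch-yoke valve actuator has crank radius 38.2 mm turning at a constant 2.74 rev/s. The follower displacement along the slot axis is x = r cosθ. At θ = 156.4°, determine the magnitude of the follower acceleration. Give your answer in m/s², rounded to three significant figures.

ω = 17.22 rad/s (from 2.74 rev/s).
x = r cosθ ⇒ ẍ = −rω² cosθ (ω constant).
|a| = rω²|cosθ| = 0.0382·(17.22)²·|cos 156.4°| = 10.375 m/s².

10.4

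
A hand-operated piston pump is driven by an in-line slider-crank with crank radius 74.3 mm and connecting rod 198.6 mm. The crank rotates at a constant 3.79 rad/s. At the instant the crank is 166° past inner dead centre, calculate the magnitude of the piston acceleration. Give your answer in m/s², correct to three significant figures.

ω = 3.79 rad/s
x(θ) = r cosθ + √(L² − r² sin²θ); with ω constant, a = ω²·d²x/dθ².
d²x/dθ² = −r cosθ − r²(cos2θ)/√u − r⁴ sin²2θ/(4u^{3/2}),  u = L² − r² sin²θ = 0.0391189 m².
Substituting r = 0.0743 m, L = 0.1986 m, θ = 166°: d²x/dθ² = +0.047231 m.
a = ω²·d²x/dθ² = (3.79)²·(+0.047231) = +0.67844 m/s²;  |a| = 0.67844 m/s².

0.678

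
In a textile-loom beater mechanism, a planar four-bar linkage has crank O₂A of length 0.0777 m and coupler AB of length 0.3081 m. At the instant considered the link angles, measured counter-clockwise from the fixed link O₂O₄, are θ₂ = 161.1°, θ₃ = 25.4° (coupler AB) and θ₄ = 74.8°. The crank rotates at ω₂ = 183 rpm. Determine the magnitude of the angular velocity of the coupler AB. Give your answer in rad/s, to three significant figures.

ω₂ = 19.16 rad/s (from 183 rpm).
Differentiating the loop-closure r₂e^{iθ₂}+r₃e^{iθ₃}=r₁+r₄e^{iθ₄} gives r₂ω₂e^{iθ₂}+r₃ω₃e^{iθ₃}=r₄ω₄e^{iθ₄}.
Eliminating the other unknown: ω₃ = r₂ω₂ sin(θ₄−θ₂) / [r₃ sin(θ₃−θ₄)].
Numerator sine = -0.99792; denominator sine = -0.75927.
Result = 0.0777·19.16·(-0.99792) / (0.3081·(-0.75927)) = +6.3519 rad/s; magnitude 6.3519 rad/s.

6.35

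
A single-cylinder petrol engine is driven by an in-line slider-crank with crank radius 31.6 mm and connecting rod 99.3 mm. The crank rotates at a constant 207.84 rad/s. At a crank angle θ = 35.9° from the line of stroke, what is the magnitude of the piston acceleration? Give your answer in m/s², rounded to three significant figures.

1250

ω = 207.8 rad/s
x(θ) = r cosθ + √(L² − r² sin²θ); with ω constant, a = ω²·d²x/dθ².
d²x/dθ² = −r cosθ − r²(cos2θ)/√u − r⁴ sin²2θ/(4u^{3/2}),  u = L² − r² sin²θ = 0.00951715 m².
Substituting r = 0.0316 m, L = 0.0993 m, θ = 35.9°: d²x/dθ² = -0.029037 m.
a = ω²·d²x/dθ² = (207.8)²·(-0.029037) = -1254.3 m/s²;  |a| = 1254.3 m/s².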